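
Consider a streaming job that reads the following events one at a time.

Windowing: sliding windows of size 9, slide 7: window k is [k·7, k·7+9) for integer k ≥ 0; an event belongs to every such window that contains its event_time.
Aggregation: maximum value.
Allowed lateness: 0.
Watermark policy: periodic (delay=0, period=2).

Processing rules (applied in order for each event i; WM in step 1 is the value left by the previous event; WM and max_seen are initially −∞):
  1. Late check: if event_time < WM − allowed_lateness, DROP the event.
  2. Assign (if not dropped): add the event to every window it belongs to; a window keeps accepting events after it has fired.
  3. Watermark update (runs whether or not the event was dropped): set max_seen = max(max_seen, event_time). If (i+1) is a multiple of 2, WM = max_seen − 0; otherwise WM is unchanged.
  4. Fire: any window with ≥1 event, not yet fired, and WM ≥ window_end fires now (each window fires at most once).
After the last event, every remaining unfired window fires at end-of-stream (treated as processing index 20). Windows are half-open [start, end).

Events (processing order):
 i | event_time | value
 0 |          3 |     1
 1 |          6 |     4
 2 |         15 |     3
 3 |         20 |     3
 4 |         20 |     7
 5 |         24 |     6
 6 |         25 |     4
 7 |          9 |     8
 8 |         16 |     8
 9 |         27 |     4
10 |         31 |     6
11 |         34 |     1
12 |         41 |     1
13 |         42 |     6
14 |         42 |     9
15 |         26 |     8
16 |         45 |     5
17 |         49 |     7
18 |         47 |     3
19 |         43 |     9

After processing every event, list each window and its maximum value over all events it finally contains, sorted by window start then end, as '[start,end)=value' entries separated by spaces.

[0,9)=4 [7,16)=3 [14,23)=7 [21,30)=6 [28,37)=6 [35,44)=9 [42,51)=9 [49,58)=7

i=0 t=3 v=1: → [0,9); WM=−∞
i=1 t=6 v=4: → [0,9); WM=6
i=2 t=15 v=3: → [14,23),[7,16); WM=6
i=3 t=20 v=3: → [14,23); WM=20; [0,9) fires=4 [7,16) fires=3
i=4 t=20 v=7: → [14,23); WM=20
i=5 t=24 v=6: → [21,30); WM=24; [14,23) fires=7
i=6 t=25 v=4: → [21,30); WM=24
i=7 t=9 v=8: DROP (t<24-0); WM=25
i=8 t=16 v=8: DROP (t<25-0); WM=25
i=9 t=27 v=4: → [21,30); WM=27
i=10 t=31 v=6: → [28,37); WM=27
i=11 t=34 v=1: → [28,37); WM=34; [21,30) fires=6
i=12 t=41 v=1: → [35,44); WM=34
i=13 t=42 v=6: → [42,51),[35,44); WM=42; [28,37) fires=6
i=14 t=42 v=9: → [42,51),[35,44); WM=42
i=15 t=26 v=8: DROP (t<42-0); WM=42
i=16 t=45 v=5: → [42,51); WM=42
i=17 t=49 v=7: → [49,58),[42,51); WM=49; [35,44) fires=9
i=18 t=47 v=3: DROP (t<49-0); WM=49
i=19 t=43 v=9: DROP (t<49-0); WM=49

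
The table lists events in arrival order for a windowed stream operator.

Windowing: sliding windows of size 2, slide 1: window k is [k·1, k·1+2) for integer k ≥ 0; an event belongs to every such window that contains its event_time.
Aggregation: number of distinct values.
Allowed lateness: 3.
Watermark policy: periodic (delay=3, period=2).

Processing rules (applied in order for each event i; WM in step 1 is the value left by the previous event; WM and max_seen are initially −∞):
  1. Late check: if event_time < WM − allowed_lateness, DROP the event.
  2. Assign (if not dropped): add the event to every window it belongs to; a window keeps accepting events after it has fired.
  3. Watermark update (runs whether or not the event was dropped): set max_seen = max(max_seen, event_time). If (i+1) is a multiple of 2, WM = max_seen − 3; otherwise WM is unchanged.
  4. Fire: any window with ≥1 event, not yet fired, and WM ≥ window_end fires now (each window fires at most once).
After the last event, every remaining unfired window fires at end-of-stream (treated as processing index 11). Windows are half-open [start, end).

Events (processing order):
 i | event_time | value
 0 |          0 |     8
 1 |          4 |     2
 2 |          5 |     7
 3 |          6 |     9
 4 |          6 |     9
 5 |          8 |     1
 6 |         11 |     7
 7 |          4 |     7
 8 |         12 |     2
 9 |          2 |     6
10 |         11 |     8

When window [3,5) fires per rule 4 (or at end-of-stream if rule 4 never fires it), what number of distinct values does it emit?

i=0 t=0 v=8: → [0,2); WM=−∞
i=1 t=4 v=2: → [4,6),[3,5); WM=1
i=2 t=5 v=7: → [5,7),[4,6); WM=1
i=3 t=6 v=9: → [6,8),[5,7); WM=3; [0,2) fires=1
i=4 t=6 v=9: → [6,8),[5,7); WM=3
i=5 t=8 v=1: → [8,10),[7,9); WM=5; [3,5) fires=1
i=6 t=11 v=7: → [11,13),[10,12); WM=5
i=7 t=4 v=7: → [4,6),[3,5); WM=8; [4,6) fires=2 [5,7) fires=2 [6,8) fires=1
i=8 t=12 v=2: → [12,14),[11,13); WM=8
i=9 t=2 v=6: DROP (t<8-3); WM=9; [7,9) fires=1
i=10 t=11 v=8: → [11,13),[10,12); WM=9

1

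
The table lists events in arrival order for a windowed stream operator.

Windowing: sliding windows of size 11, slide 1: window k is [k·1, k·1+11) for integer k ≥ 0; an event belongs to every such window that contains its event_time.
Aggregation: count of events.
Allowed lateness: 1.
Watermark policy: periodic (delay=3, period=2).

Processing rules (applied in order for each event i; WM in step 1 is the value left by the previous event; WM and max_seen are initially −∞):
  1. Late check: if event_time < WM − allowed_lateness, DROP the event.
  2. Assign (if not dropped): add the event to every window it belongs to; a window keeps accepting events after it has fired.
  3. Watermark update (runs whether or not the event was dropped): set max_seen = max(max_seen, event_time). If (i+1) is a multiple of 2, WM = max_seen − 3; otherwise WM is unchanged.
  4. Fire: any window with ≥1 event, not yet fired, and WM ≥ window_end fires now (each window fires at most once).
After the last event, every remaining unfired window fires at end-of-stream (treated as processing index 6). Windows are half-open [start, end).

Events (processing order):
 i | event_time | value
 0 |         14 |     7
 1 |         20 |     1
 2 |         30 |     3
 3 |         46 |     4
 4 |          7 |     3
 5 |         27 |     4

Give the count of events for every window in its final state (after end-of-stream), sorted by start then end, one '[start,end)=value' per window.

[4,15)=1 [5,16)=1 [6,17)=1 [7,18)=1 [8,19)=1 [9,20)=1 [10,21)=2 [11,22)=2 [12,23)=2 [13,24)=2 [14,25)=2 [15,26)=1 [16,27)=1 [17,28)=1 [18,29)=1 [19,30)=1 [20,31)=2 [21,32)=1 [22,33)=1 [23,34)=1 [24,35)=1 [25,36)=1 [26,37)=1 [27,38)=1 [28,39)=1 [29,40)=1 [30,41)=1 [36,47)=1 [37,48)=1 [38,49)=1 [39,50)=1 [40,51)=1 [41,52)=1 [42,53)=1 [43,54)=1 [44,55)=1 [45,56)=1 [46,57)=1

i=0 t=14 v=7: → [14,25),[13,24),[12,23),[11,22),[10,21),[9,20),[8,19),[7,18),[6,17),[5,16),[4,15); WM=−∞
i=1 t=20 v=1: → [20,31),[19,30),[18,29),[17,28),[16,27),[15,26),[14,25),[13,24),[12,23),[11,22),[10,21); WM=17; [4,15) fires=1 [5,16) fires=1 [6,17) fires=1
i=2 t=30 v=3: → [30,41),[29,40),[28,39),[27,38),[26,37),[25,36),[24,35),[23,34),[22,33),[21,32),[20,31); WM=17
i=3 t=46 v=4: → [46,57),[45,56),[44,55),[43,54),[42,53),[41,52),[40,51),[39,50),[38,49),[37,48),[36,47); WM=43; [7,18) fires=1 [8,19) fires=1 [9,20) fires=1 [10,21) fires=2 [11,22) fires=2 [12,23) fires=2 [13,24) fires=2 [14,25) fires=2 [15,26) fires=1 [16,27) fires=1 [17,28) fires=1 [18,29) fires=1 [19,30) fires=1 [20,31) fires=2 [21,32) fires=1 [22,33) fires=1 [23,34) fires=1 [24,35) fires=1 [25,36) fires=1 [26,37) fires=1 [27,38) fires=1 [28,39) fires=1 [29,40) fires=1 [30,41) fires=1
i=4 t=7 v=3: DROP (t<43-1); WM=43
i=5 t=27 v=4: DROP (t<43-1); WM=43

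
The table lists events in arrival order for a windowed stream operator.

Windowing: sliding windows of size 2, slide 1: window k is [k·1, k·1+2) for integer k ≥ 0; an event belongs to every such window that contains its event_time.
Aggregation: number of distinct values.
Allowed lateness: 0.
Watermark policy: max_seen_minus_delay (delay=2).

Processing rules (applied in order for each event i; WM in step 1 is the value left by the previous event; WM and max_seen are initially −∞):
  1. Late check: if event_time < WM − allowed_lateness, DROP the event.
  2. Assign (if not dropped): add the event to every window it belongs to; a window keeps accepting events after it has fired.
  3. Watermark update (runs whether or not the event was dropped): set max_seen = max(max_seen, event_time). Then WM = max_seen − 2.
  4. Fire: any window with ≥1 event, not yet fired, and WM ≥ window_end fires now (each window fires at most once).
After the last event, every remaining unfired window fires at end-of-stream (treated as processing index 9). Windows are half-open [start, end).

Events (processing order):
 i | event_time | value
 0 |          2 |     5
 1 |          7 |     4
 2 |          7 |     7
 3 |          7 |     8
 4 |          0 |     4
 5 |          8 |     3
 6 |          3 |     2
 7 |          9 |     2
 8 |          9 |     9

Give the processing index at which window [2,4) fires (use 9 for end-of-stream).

i=0 t=2 v=5: → [2,4),[1,3); WM=0
i=1 t=7 v=4: → [7,9),[6,8); WM=5; [1,3) fires=1 [2,4) fires=1
i=2 t=7 v=7: → [7,9),[6,8); WM=5
i=3 t=7 v=8: → [7,9),[6,8); WM=5
i=4 t=0 v=4: DROP (t<5-0); WM=5
i=5 t=8 v=3: → [8,10),[7,9); WM=6
i=6 t=3 v=2: DROP (t<6-0); WM=6
i=7 t=9 v=2: → [9,11),[8,10); WM=7
i=8 t=9 v=9: → [9,11),[8,10); WM=7

1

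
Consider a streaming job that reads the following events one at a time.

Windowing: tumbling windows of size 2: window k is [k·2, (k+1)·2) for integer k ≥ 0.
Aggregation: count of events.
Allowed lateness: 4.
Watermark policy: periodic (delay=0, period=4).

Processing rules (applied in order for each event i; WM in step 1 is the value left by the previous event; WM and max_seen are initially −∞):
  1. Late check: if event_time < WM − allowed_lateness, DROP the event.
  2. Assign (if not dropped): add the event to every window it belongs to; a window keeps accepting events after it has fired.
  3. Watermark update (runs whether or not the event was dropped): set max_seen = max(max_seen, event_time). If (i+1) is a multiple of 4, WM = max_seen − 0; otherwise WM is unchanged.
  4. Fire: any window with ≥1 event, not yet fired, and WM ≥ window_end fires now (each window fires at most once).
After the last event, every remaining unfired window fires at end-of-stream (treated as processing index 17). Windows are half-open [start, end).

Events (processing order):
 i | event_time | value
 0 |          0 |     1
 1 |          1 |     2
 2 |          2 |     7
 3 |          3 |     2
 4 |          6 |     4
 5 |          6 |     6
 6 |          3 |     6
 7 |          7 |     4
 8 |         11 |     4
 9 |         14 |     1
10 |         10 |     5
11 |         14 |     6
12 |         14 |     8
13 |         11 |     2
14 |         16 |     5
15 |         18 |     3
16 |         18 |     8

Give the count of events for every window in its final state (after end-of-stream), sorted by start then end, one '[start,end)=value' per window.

i=0 t=0 v=1: → [0,2); WM=−∞
i=1 t=1 v=2: → [0,2); WM=−∞
i=2 t=2 v=7: → [2,4); WM=−∞
i=3 t=3 v=2: → [2,4); WM=3; [0,2) fires=2
i=4 t=6 v=4: → [6,8); WM=3
i=5 t=6 v=6: → [6,8); WM=3
i=6 t=3 v=6: → [2,4); WM=3
i=7 t=7 v=4: → [6,8); WM=7; [2,4) fires=3
i=8 t=11 v=4: → [10,12); WM=7
i=9 t=14 v=1: → [14,16); WM=7
i=10 t=10 v=5: → [10,12); WM=7
i=11 t=14 v=6: → [14,16); WM=14; [6,8) fires=3 [10,12) fires=2
i=12 t=14 v=8: → [14,16); WM=14
i=13 t=11 v=2: → [10,12); WM=14
i=14 t=16 v=5: → [16,18); WM=14
i=15 t=18 v=3: → [18,20); WM=18; [14,16) fires=3 [16,18) fires=1
i=16 t=18 v=8: → [18,20); WM=18

[0,2)=2 [2,4)=3 [6,8)=3 [10,12)=3 [14,16)=3 [16,18)=1 [18,20)=2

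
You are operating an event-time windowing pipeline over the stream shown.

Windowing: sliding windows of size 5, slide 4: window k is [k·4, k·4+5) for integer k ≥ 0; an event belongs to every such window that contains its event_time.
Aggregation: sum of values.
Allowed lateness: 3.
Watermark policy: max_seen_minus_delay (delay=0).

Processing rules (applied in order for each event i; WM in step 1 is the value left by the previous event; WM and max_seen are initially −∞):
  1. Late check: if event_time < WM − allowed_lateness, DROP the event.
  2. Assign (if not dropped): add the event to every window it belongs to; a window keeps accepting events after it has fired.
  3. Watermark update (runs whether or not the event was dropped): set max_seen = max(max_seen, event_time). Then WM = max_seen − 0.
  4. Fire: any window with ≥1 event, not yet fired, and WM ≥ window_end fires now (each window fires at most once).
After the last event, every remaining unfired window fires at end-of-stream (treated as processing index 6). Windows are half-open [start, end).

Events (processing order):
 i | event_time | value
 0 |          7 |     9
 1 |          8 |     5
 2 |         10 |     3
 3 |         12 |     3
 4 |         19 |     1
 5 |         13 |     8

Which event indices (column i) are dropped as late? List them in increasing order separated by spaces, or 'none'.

5

i=0 t=7 v=9: → [4,9); WM=7
i=1 t=8 v=5: → [8,13),[4,9); WM=8
i=2 t=10 v=3: → [8,13); WM=10; [4,9) fires=14
i=3 t=12 v=3: → [12,17),[8,13); WM=12
i=4 t=19 v=1: → [16,21); WM=19; [8,13) fires=11 [12,17) fires=3
i=5 t=13 v=8: DROP (t<19-3); WM=19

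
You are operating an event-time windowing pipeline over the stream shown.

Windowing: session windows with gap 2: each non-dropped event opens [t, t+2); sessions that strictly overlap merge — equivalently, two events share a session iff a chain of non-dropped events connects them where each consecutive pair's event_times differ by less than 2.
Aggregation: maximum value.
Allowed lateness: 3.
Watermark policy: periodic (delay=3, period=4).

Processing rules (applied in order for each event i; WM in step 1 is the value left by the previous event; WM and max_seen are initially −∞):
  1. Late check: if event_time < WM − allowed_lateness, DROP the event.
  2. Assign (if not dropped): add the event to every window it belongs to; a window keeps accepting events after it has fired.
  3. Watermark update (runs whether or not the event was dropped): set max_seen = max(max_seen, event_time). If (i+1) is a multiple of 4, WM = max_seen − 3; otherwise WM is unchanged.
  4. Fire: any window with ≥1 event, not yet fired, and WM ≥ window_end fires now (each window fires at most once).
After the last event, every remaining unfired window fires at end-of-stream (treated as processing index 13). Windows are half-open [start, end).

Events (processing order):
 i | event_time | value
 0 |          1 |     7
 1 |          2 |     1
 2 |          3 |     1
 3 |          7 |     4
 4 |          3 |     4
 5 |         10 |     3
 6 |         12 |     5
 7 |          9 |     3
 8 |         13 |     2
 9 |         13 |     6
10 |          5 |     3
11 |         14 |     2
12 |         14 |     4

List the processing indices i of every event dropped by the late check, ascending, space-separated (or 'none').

10

i=0 t=1 v=7: → [1,3); WM=−∞
i=1 t=2 v=1: → [1,4); WM=−∞
i=2 t=3 v=1: → [1,5); WM=−∞
i=3 t=7 v=4: → [7,9); WM=4
i=4 t=3 v=4: → [1,5); WM=4
i=5 t=10 v=3: → [10,12); WM=4
i=6 t=12 v=5: → [12,14); WM=4
i=7 t=9 v=3: → [9,12); WM=9
i=8 t=13 v=2: → [12,15); WM=9
i=9 t=13 v=6: → [12,15); WM=9
i=10 t=5 v=3: DROP (t<9-3); WM=9
i=11 t=14 v=2: → [12,16); WM=11
i=12 t=14 v=4: → [12,16); WM=11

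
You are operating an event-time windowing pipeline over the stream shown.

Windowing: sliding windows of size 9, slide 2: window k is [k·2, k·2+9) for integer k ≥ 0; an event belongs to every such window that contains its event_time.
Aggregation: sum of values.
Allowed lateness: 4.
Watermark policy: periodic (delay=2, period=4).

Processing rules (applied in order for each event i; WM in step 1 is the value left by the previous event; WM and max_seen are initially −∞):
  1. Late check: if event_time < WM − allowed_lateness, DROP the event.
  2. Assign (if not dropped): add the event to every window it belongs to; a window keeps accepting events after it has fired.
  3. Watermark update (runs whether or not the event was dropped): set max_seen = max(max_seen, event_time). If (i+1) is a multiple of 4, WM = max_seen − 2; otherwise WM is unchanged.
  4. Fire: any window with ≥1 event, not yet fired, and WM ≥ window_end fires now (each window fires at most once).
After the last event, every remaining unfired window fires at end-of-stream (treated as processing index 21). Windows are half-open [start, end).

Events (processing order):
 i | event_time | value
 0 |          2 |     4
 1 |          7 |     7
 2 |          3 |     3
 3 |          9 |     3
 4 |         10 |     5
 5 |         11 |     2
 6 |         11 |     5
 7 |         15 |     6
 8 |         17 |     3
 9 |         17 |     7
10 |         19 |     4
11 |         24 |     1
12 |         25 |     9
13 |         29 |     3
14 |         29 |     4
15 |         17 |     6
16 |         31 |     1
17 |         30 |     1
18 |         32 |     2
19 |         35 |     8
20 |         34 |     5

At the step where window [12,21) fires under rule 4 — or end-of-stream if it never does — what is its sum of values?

20

i=0 t=2 v=4: → [2,11),[0,9); WM=−∞
i=1 t=7 v=7: → [6,15),[4,13),[2,11),[0,9); WM=−∞
i=2 t=3 v=3: → [2,11),[0,9); WM=−∞
i=3 t=9 v=3: → [8,17),[6,15),[4,13),[2,11); WM=7
i=4 t=10 v=5: → [10,19),[8,17),[6,15),[4,13),[2,11); WM=7
i=5 t=11 v=2: → [10,19),[8,17),[6,15),[4,13); WM=7
i=6 t=11 v=5: → [10,19),[8,17),[6,15),[4,13); WM=7
i=7 t=15 v=6: → [14,23),[12,21),[10,19),[8,17); WM=13; [0,9) fires=14 [2,11) fires=22 [4,13) fires=22
i=8 t=17 v=3: → [16,25),[14,23),[12,21),[10,19); WM=13
i=9 t=17 v=7: → [16,25),[14,23),[12,21),[10,19); WM=13
i=10 t=19 v=4: → [18,27),[16,25),[14,23),[12,21); WM=13
i=11 t=24 v=1: → [24,33),[22,31),[20,29),[18,27),[16,25); WM=22; [6,15) fires=22 [8,17) fires=21 [10,19) fires=28 [12,21) fires=20
i=12 t=25 v=9: → [24,33),[22,31),[20,29),[18,27); WM=22
i=13 t=29 v=3: → [28,37),[26,35),[24,33),[22,31); WM=22
i=14 t=29 v=4: → [28,37),[26,35),[24,33),[22,31); WM=22
i=15 t=17 v=6: DROP (t<22-4); WM=27; [14,23) fires=20 [16,25) fires=15 [18,27) fires=14
i=16 t=31 v=1: → [30,39),[28,37),[26,35),[24,33); WM=27
i=17 t=30 v=1: → [30,39),[28,37),[26,35),[24,33),[22,31); WM=27
i=18 t=32 v=2: → [32,41),[30,39),[28,37),[26,35),[24,33); WM=27
i=19 t=35 v=8: → [34,43),[32,41),[30,39),[28,37); WM=33; [20,29) fires=10 [22,31) fires=18 [24,33) fires=21
i=20 t=34 v=5: → [34,43),[32,41),[30,39),[28,37),[26,35); WM=33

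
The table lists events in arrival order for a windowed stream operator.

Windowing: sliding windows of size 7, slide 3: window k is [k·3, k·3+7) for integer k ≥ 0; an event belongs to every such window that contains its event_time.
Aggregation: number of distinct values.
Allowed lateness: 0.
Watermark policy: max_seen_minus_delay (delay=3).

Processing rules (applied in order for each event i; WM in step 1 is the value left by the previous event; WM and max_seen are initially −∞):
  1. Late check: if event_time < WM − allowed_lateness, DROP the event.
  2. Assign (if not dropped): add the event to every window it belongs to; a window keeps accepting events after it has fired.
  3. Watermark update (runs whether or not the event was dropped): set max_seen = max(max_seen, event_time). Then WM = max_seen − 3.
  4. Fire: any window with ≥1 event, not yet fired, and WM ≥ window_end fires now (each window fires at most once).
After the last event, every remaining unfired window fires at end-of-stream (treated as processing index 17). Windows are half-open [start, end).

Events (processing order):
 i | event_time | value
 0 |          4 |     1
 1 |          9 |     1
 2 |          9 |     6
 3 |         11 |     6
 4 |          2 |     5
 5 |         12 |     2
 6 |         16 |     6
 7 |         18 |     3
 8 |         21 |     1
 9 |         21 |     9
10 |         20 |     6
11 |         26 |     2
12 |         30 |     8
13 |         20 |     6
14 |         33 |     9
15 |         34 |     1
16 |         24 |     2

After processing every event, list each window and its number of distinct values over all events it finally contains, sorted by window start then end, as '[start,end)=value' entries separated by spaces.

i=0 t=4 v=1: → [3,10),[0,7); WM=1
i=1 t=9 v=1: → [9,16),[6,13),[3,10); WM=6
i=2 t=9 v=6: → [9,16),[6,13),[3,10); WM=6
i=3 t=11 v=6: → [9,16),[6,13); WM=8; [0,7) fires=1
i=4 t=2 v=5: DROP (t<8-0); WM=8
i=5 t=12 v=2: → [12,19),[9,16),[6,13); WM=9
i=6 t=16 v=6: → [15,22),[12,19); WM=13; [3,10) fires=2 [6,13) fires=3
i=7 t=18 v=3: → [18,25),[15,22),[12,19); WM=15
i=8 t=21 v=1: → [21,28),[18,25),[15,22); WM=18; [9,16) fires=3
i=9 t=21 v=9: → [21,28),[18,25),[15,22); WM=18
i=10 t=20 v=6: → [18,25),[15,22); WM=18
i=11 t=26 v=2: → [24,31),[21,28); WM=23; [12,19) fires=3 [15,22) fires=4
i=12 t=30 v=8: → [30,37),[27,34),[24,31); WM=27; [18,25) fires=4
i=13 t=20 v=6: DROP (t<27-0); WM=27
i=14 t=33 v=9: → [33,40),[30,37),[27,34); WM=30; [21,28) fires=3
i=15 t=34 v=1: → [33,40),[30,37); WM=31; [24,31) fires=2
i=16 t=24 v=2: DROP (t<31-0); WM=31

[0,7)=1 [3,10)=2 [6,13)=3 [9,16)=3 [12,19)=3 [15,22)=4 [18,25)=4 [21,28)=3 [24,31)=2 [27,34)=2 [30,37)=3 [33,40)=2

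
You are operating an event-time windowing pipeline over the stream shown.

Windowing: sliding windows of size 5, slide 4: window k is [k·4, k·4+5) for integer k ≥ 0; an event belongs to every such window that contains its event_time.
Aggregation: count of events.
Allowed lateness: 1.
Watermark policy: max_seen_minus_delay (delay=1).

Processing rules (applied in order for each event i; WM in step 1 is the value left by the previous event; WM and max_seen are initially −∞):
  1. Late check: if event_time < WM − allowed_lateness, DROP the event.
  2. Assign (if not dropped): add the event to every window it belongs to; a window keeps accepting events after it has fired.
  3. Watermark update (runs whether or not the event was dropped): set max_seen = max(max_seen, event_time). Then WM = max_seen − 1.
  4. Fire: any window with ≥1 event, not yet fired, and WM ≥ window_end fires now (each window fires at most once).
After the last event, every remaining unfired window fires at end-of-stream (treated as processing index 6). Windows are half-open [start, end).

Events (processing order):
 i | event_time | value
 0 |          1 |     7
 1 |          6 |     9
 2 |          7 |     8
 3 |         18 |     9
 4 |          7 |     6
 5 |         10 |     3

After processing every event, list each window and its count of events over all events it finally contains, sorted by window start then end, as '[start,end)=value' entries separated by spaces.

i=0 t=1 v=7: → [0,5); WM=0
i=1 t=6 v=9: → [4,9); WM=5; [0,5) fires=1
i=2 t=7 v=8: → [4,9); WM=6
i=3 t=18 v=9: → [16,21); WM=17; [4,9) fires=2
i=4 t=7 v=6: DROP (t<17-1); WM=17
i=5 t=10 v=3: DROP (t<17-1); WM=17

[0,5)=1 [4,9)=2 [16,21)=1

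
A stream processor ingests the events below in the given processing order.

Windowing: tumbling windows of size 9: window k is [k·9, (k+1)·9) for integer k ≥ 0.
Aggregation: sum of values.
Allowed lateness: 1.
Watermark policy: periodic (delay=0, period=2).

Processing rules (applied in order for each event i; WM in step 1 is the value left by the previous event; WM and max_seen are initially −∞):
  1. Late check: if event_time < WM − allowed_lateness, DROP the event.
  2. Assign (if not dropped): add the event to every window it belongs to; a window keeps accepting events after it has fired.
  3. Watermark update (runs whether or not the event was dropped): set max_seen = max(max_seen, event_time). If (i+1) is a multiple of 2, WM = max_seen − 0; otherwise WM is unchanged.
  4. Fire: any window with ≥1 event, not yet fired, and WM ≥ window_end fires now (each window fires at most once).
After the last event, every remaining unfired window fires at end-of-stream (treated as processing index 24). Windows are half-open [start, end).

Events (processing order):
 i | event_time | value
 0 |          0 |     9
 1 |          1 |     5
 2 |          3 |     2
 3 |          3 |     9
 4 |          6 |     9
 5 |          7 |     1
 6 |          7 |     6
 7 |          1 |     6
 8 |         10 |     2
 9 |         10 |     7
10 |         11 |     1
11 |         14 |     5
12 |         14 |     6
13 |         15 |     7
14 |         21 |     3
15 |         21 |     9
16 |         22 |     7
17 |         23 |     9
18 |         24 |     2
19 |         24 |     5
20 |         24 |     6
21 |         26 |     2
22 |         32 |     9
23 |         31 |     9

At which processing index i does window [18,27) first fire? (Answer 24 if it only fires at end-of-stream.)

23

i=0 t=0 v=9: → [0,9); WM=−∞
i=1 t=1 v=5: → [0,9); WM=1
i=2 t=3 v=2: → [0,9); WM=1
i=3 t=3 v=9: → [0,9); WM=3
i=4 t=6 v=9: → [0,9); WM=3
i=5 t=7 v=1: → [0,9); WM=7
i=6 t=7 v=6: → [0,9); WM=7
i=7 t=1 v=6: DROP (t<7-1); WM=7
i=8 t=10 v=2: → [9,18); WM=7
i=9 t=10 v=7: → [9,18); WM=10; [0,9) fires=41
i=10 t=11 v=1: → [9,18); WM=10
i=11 t=14 v=5: → [9,18); WM=14
i=12 t=14 v=6: → [9,18); WM=14
i=13 t=15 v=7: → [9,18); WM=15
i=14 t=21 v=3: → [18,27); WM=15
i=15 t=21 v=9: → [18,27); WM=21; [9,18) fires=28
i=16 t=22 v=7: → [18,27); WM=21
i=17 t=23 v=9: → [18,27); WM=23
i=18 t=24 v=2: → [18,27); WM=23
i=19 t=24 v=5: → [18,27); WM=24
i=20 t=24 v=6: → [18,27); WM=24
i=21 t=26 v=2: → [18,27); WM=26
i=22 t=32 v=9: → [27,36); WM=26
i=23 t=31 v=9: → [27,36); WM=32; [18,27) fires=43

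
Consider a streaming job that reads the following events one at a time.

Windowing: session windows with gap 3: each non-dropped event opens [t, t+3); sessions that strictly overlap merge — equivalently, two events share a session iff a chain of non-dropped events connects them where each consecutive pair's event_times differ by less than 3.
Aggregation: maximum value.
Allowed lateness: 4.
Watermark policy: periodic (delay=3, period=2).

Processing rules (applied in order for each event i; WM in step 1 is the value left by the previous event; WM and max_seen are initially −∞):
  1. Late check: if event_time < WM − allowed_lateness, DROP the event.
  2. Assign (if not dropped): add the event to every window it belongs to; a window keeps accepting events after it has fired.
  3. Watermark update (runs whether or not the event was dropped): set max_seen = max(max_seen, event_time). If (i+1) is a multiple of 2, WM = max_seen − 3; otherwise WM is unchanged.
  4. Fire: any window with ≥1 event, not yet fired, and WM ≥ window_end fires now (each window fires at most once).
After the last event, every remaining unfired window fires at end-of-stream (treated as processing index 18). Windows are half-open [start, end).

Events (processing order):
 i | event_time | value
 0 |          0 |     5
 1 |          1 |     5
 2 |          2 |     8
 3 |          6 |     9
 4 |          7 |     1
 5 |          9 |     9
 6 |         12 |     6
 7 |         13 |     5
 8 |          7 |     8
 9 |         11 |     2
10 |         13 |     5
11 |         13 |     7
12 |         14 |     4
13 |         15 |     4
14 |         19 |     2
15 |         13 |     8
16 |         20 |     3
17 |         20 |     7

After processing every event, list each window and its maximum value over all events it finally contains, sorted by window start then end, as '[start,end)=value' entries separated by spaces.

[0,5)=8 [6,18)=9 [19,23)=7

i=0 t=0 v=5: → [0,3); WM=−∞
i=1 t=1 v=5: → [0,4); WM=-2
i=2 t=2 v=8: → [0,5); WM=-2
i=3 t=6 v=9: → [6,9); WM=3
i=4 t=7 v=1: → [6,10); WM=3
i=5 t=9 v=9: → [6,12); WM=6
i=6 t=12 v=6: → [12,15); WM=6
i=7 t=13 v=5: → [12,16); WM=10
i=8 t=7 v=8: → [6,12); WM=10
i=9 t=11 v=2: → [6,16); WM=10
i=10 t=13 v=5: → [6,16); WM=10
i=11 t=13 v=7: → [6,16); WM=10
i=12 t=14 v=4: → [6,17); WM=10
i=13 t=15 v=4: → [6,18); WM=12
i=14 t=19 v=2: → [19,22); WM=12
i=15 t=13 v=8: → [6,18); WM=16
i=16 t=20 v=3: → [19,23); WM=16
i=17 t=20 v=7: → [19,23); WM=17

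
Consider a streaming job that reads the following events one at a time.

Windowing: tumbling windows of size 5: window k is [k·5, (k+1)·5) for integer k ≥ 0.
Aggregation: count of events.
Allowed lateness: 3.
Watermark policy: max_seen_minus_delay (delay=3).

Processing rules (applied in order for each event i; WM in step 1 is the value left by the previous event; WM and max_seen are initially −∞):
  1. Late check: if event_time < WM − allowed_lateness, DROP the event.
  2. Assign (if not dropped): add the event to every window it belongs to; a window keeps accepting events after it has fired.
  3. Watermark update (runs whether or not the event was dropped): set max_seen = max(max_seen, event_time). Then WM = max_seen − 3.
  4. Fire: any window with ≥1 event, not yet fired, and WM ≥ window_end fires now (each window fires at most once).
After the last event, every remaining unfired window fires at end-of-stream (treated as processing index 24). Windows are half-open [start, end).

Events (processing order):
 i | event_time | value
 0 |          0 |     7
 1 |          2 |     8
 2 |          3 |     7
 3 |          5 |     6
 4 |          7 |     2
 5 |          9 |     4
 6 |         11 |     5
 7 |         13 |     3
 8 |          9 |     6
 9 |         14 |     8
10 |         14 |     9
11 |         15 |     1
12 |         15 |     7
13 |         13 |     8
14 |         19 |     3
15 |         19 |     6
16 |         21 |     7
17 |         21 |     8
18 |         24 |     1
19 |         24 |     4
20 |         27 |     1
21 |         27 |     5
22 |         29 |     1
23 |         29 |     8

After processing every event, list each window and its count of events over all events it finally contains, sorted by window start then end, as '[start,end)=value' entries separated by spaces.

[0,5)=3 [5,10)=4 [10,15)=5 [15,20)=4 [20,25)=4 [25,30)=4

i=0 t=0 v=7: → [0,5); WM=-3
i=1 t=2 v=8: → [0,5); WM=-1
i=2 t=3 v=7: → [0,5); WM=0
i=3 t=5 v=6: → [5,10); WM=2
i=4 t=7 v=2: → [5,10); WM=4
i=5 t=9 v=4: → [5,10); WM=6; [0,5) fires=3
i=6 t=11 v=5: → [10,15); WM=8
i=7 t=13 v=3: → [10,15); WM=10; [5,10) fires=3
i=8 t=9 v=6: → [5,10); WM=10
i=9 t=14 v=8: → [10,15); WM=11
i=10 t=14 v=9: → [10,15); WM=11
i=11 t=15 v=1: → [15,20); WM=12
i=12 t=15 v=7: → [15,20); WM=12
i=13 t=13 v=8: → [10,15); WM=12
i=14 t=19 v=3: → [15,20); WM=16; [10,15) fires=5
i=15 t=19 v=6: → [15,20); WM=16
i=16 t=21 v=7: → [20,25); WM=18
i=17 t=21 v=8: → [20,25); WM=18
i=18 t=24 v=1: → [20,25); WM=21; [15,20) fires=4
i=19 t=24 v=4: → [20,25); WM=21
i=20 t=27 v=1: → [25,30); WM=24
i=21 t=27 v=5: → [25,30); WM=24
i=22 t=29 v=1: → [25,30); WM=26; [20,25) fires=4
i=23 t=29 v=8: → [25,30); WM=26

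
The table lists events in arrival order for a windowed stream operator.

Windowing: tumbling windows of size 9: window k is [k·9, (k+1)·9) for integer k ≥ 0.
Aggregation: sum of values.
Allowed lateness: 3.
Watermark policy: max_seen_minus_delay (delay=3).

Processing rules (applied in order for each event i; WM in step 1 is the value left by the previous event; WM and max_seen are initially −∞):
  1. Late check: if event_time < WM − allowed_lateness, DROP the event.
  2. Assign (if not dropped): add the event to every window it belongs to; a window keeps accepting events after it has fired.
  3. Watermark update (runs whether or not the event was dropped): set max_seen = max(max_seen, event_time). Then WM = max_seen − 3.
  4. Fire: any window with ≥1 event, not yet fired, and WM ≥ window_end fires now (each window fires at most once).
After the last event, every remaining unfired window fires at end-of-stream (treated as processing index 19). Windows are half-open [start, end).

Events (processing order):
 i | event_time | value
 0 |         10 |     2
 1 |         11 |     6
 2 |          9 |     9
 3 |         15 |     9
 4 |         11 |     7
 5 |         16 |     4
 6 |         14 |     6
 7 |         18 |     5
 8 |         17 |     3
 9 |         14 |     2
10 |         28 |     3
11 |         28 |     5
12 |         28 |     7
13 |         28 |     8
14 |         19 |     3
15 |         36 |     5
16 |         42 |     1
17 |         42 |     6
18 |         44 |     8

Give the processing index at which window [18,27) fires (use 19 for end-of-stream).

i=0 t=10 v=2: → [9,18); WM=7
i=1 t=11 v=6: → [9,18); WM=8
i=2 t=9 v=9: → [9,18); WM=8
i=3 t=15 v=9: → [9,18); WM=12
i=4 t=11 v=7: → [9,18); WM=12
i=5 t=16 v=4: → [9,18); WM=13
i=6 t=14 v=6: → [9,18); WM=13
i=7 t=18 v=5: → [18,27); WM=15
i=8 t=17 v=3: → [9,18); WM=15
i=9 t=14 v=2: → [9,18); WM=15
i=10 t=28 v=3: → [27,36); WM=25; [9,18) fires=48
i=11 t=28 v=5: → [27,36); WM=25
i=12 t=28 v=7: → [27,36); WM=25
i=13 t=28 v=8: → [27,36); WM=25
i=14 t=19 v=3: DROP (t<25-3); WM=25
i=15 t=36 v=5: → [36,45); WM=33; [18,27) fires=5
i=16 t=42 v=1: → [36,45); WM=39; [27,36) fires=23
i=17 t=42 v=6: → [36,45); WM=39
i=18 t=44 v=8: → [36,45); WM=41

15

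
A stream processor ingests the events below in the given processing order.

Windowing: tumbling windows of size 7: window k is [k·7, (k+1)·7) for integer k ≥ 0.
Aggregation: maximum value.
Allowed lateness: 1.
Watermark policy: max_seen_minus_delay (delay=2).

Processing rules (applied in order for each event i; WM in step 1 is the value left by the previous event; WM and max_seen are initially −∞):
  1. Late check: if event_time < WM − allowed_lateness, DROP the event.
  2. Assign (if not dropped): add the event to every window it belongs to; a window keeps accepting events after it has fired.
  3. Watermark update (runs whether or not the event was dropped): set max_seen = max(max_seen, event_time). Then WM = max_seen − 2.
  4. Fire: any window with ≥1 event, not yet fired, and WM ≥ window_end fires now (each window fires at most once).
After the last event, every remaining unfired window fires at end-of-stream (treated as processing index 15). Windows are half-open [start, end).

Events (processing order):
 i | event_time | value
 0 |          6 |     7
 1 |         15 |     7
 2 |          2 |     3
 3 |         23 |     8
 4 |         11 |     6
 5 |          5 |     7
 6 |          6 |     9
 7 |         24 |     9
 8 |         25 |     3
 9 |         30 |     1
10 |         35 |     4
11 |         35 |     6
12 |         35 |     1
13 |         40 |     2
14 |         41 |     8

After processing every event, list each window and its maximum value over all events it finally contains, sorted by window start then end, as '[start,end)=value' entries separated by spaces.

[0,7)=7 [14,21)=7 [21,28)=9 [28,35)=1 [35,42)=8

i=0 t=6 v=7: → [0,7); WM=4
i=1 t=15 v=7: → [14,21); WM=13; [0,7) fires=7
i=2 t=2 v=3: DROP (t<13-1); WM=13
i=3 t=23 v=8: → [21,28); WM=21; [14,21) fires=7
i=4 t=11 v=6: DROP (t<21-1); WM=21
i=5 t=5 v=7: DROP (t<21-1); WM=21
i=6 t=6 v=9: DROP (t<21-1); WM=21
i=7 t=24 v=9: → [21,28); WM=22
i=8 t=25 v=3: → [21,28); WM=23
i=9 t=30 v=1: → [28,35); WM=28; [21,28) fires=9
i=10 t=35 v=4: → [35,42); WM=33
i=11 t=35 v=6: → [35,42); WM=33
i=12 t=35 v=1: → [35,42); WM=33
i=13 t=40 v=2: → [35,42); WM=38; [28,35) fires=1
i=14 t=41 v=8: → [35,42); WM=39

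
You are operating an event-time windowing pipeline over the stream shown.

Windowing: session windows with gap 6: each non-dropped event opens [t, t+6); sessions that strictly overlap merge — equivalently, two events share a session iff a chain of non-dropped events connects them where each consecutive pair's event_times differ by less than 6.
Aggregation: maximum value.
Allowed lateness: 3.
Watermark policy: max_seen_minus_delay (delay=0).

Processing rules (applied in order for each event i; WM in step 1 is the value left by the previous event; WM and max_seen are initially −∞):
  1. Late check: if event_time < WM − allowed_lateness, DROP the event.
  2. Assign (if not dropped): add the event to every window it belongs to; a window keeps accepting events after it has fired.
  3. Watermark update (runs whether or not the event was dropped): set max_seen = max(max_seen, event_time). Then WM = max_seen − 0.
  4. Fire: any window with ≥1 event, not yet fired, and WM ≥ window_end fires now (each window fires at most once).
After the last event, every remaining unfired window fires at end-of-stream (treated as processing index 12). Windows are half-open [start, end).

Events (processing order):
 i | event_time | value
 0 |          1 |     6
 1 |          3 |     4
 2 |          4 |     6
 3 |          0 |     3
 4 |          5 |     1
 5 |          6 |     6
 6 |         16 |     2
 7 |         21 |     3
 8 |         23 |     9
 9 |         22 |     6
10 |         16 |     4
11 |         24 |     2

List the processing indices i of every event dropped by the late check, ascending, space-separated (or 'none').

i=0 t=1 v=6: → [1,7); WM=1
i=1 t=3 v=4: → [1,9); WM=3
i=2 t=4 v=6: → [1,10); WM=4
i=3 t=0 v=3: DROP (t<4-3); WM=4
i=4 t=5 v=1: → [1,11); WM=5
i=5 t=6 v=6: → [1,12); WM=6
i=6 t=16 v=2: → [16,22); WM=16
i=7 t=21 v=3: → [16,27); WM=21
i=8 t=23 v=9: → [16,29); WM=23
i=9 t=22 v=6: → [16,29); WM=23
i=10 t=16 v=4: DROP (t<23-3); WM=23
i=11 t=24 v=2: → [16,30); WM=24

3 10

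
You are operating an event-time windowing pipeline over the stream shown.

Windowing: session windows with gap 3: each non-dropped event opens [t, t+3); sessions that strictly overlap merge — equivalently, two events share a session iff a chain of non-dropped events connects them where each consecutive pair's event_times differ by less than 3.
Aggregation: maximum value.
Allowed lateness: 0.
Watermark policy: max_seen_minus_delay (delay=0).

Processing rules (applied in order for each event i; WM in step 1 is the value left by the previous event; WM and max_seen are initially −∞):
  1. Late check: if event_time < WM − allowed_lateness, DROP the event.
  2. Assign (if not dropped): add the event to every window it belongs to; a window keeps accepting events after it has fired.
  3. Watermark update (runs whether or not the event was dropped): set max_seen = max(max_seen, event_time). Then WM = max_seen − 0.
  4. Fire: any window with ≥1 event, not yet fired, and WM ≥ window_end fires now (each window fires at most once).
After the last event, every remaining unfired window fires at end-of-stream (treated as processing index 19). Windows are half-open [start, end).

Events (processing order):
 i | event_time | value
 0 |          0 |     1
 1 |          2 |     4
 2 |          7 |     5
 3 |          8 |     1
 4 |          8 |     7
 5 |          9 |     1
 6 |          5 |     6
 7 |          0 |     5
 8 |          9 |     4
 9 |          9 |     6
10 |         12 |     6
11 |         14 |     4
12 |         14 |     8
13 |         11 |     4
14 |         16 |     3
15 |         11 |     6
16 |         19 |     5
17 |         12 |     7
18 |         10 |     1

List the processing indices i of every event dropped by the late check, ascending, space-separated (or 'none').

6 7 13 15 17 18

i=0 t=0 v=1: → [0,3); WM=0
i=1 t=2 v=4: → [0,5); WM=2
i=2 t=7 v=5: → [7,10); WM=7
i=3 t=8 v=1: → [7,11); WM=8
i=4 t=8 v=7: → [7,11); WM=8
i=5 t=9 v=1: → [7,12); WM=9
i=6 t=5 v=6: DROP (t<9-0); WM=9
i=7 t=0 v=5: DROP (t<9-0); WM=9
i=8 t=9 v=4: → [7,12); WM=9
i=9 t=9 v=6: → [7,12); WM=9
i=10 t=12 v=6: → [12,15); WM=12
i=11 t=14 v=4: → [12,17); WM=14
i=12 t=14 v=8: → [12,17); WM=14
i=13 t=11 v=4: DROP (t<14-0); WM=14
i=14 t=16 v=3: → [12,19); WM=16
i=15 t=11 v=6: DROP (t<16-0); WM=16
i=16 t=19 v=5: → [19,22); WM=19
i=17 t=12 v=7: DROP (t<19-0); WM=19
i=18 t=10 v=1: DROP (t<19-0); WM=19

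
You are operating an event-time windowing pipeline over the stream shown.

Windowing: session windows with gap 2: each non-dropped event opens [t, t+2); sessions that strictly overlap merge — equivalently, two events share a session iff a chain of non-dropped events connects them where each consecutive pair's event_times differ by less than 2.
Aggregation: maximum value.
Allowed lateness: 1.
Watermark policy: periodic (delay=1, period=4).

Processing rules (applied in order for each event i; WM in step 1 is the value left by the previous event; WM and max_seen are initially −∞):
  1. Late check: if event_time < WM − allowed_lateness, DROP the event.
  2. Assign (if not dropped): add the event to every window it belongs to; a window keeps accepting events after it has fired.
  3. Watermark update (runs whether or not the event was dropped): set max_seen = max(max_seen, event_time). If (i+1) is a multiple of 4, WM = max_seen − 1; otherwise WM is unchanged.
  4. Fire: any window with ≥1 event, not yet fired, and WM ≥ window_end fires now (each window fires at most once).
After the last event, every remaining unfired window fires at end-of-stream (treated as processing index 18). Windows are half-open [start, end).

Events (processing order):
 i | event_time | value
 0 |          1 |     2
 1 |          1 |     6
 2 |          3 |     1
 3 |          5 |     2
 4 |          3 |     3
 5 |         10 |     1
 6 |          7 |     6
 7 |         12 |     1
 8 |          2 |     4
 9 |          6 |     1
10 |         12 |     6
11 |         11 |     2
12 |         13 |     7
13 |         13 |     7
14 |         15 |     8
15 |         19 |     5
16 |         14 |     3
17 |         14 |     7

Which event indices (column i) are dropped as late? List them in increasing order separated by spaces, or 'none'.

i=0 t=1 v=2: → [1,3); WM=−∞
i=1 t=1 v=6: → [1,3); WM=−∞
i=2 t=3 v=1: → [3,5); WM=−∞
i=3 t=5 v=2: → [5,7); WM=4
i=4 t=3 v=3: → [3,5); WM=4
i=5 t=10 v=1: → [10,12); WM=4
i=6 t=7 v=6: → [7,9); WM=4
i=7 t=12 v=1: → [12,14); WM=11
i=8 t=2 v=4: DROP (t<11-1); WM=11
i=9 t=6 v=1: DROP (t<11-1); WM=11
i=10 t=12 v=6: → [12,14); WM=11
i=11 t=11 v=2: → [10,14); WM=11
i=12 t=13 v=7: → [10,15); WM=11
i=13 t=13 v=7: → [10,15); WM=11
i=14 t=15 v=8: → [15,17); WM=11
i=15 t=19 v=5: → [19,21); WM=18
i=16 t=14 v=3: DROP (t<18-1); WM=18
i=17 t=14 v=7: DROP (t<18-1); WM=18

8 9 16 17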